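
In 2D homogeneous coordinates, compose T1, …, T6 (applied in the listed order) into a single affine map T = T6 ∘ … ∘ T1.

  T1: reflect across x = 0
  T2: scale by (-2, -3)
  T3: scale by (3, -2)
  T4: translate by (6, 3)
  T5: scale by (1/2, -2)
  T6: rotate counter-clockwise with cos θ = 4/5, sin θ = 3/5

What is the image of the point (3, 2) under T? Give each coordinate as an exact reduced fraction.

T1 reflect across x = 0: (3, 2) → (-3, 2)
T2 scale by (-2, -3): (-3, 2) → (6, -6)
T3 scale by (3, -2): (6, -6) → (18, 12)
T4 translate by (6, 3): (18, 12) → (24, 15)
T5 scale by (1/2, -2): (24, 15) → (12, -30)
T6 rotate counter-clockwise with cos θ = 4/5, sin θ = 3/5: (12, -30) → (138/5, -84/5)

T(p) = (138/5, -84/5)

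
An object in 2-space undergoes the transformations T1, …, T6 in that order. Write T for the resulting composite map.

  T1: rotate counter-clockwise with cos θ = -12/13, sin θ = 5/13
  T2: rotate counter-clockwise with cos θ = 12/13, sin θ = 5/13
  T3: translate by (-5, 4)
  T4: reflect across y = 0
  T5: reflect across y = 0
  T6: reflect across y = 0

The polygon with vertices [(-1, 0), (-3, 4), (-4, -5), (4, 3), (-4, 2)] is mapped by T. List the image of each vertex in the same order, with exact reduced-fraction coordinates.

T1 rotate counter-clockwise with cos θ = -12/13, sin θ = 5/13: (-1, 0) → (12/13, -5/13); (-3, 4) → (16/13, -63/13); (-4, -5) → (73/13, 40/13); (4, 3) → (-63/13, -16/13); (-4, 2) → (38/13, -44/13)
T2 rotate counter-clockwise with cos θ = 12/13, sin θ = 5/13: (12/13, -5/13) → (1, 0); (16/13, -63/13) → (3, -4); (73/13, 40/13) → (4, 5); (-63/13, -16/13) → (-4, -3); (38/13, -44/13) → (4, -2)
T3 translate by (-5, 4): (1, 0) → (-4, 4); (3, -4) → (-2, 0); (4, 5) → (-1, 9); (-4, -3) → (-9, 1); (4, -2) → (-1, 2)
T4 reflect across y = 0: (-4, 4) → (-4, -4); (-2, 0) → (-2, 0); (-1, 9) → (-1, -9); (-9, 1) → (-9, -1); (-1, 2) → (-1, -2)
T5 reflect across y = 0: (-4, -4) → (-4, 4); (-2, 0) → (-2, 0); (-1, -9) → (-1, 9); (-9, -1) → (-9, 1); (-1, -2) → (-1, 2)
T6 reflect across y = 0: (-4, 4) → (-4, -4); (-2, 0) → (-2, 0); (-1, 9) → (-1, -9); (-9, 1) → (-9, -1); (-1, 2) → (-1, -2)

image vertices: (-4, -4), (-2, 0), (-1, -9), (-9, -1), (-1, -2)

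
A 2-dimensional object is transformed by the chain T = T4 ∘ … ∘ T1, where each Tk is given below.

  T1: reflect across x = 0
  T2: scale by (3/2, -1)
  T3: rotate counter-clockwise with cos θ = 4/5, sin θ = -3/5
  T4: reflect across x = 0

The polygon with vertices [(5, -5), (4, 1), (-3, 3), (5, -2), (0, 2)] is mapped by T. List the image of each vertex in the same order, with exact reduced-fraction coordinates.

image vertices: (3, 17/2), (27/5, 14/5), (-9/5, -51/10), (24/5, 61/10), (6/5, -8/5)

T1 reflect across x = 0: (5, -5) → (-5, -5); (4, 1) → (-4, 1); (-3, 3) → (3, 3); (5, -2) → (-5, -2); (0, 2) → (0, 2)
T2 scale by (3/2, -1): (-5, -5) → (-15/2, 5); (-4, 1) → (-6, -1); (3, 3) → (9/2, -3); (-5, -2) → (-15/2, 2); (0, 2) → (0, -2)
T3 rotate counter-clockwise with cos θ = 4/5, sin θ = -3/5: (-15/2, 5) → (-3, 17/2); (-6, -1) → (-27/5, 14/5); (9/2, -3) → (9/5, -51/10); (-15/2, 2) → (-24/5, 61/10); (0, -2) → (-6/5, -8/5)
T4 reflect across x = 0: (-3, 17/2) → (3, 17/2); (-27/5, 14/5) → (27/5, 14/5); (9/5, -51/10) → (-9/5, -51/10); (-24/5, 61/10) → (24/5, 61/10); (-6/5, -8/5) → (6/5, -8/5)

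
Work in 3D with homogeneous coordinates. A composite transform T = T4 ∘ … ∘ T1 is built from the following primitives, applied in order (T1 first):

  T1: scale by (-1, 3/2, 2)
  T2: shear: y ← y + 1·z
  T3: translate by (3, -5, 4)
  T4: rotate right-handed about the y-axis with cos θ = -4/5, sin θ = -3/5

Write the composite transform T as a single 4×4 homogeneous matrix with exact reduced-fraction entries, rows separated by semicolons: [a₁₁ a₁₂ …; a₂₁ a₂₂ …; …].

T1 = [-1 0 0 0; 0 3/2 0 0; 0 0 2 0; 0 0 0 1]
T2·T1 = [-1 0 0 0; 0 3/2 2 0; 0 0 2 0; 0 0 0 1]
T3·…·T1 = [-1 0 0 3; 0 3/2 2 -5; 0 0 2 4; 0 0 0 1]
T4·…·T1 = [4/5 0 -6/5 -24/5; 0 3/2 2 -5; -3/5 0 -8/5 -7/5; 0 0 0 1]

T = [4/5 0 -6/5 -24/5; 0 3/2 2 -5; -3/5 0 -8/5 -7/5; 0 0 0 1]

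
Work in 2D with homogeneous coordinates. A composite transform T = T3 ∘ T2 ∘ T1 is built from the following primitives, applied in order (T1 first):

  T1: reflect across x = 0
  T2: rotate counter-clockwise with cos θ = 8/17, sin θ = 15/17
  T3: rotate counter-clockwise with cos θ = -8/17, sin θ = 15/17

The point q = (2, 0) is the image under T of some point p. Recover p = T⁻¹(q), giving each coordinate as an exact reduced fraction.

T1 = [-1 0 0; 0 1 0; 0 0 1]
T2·T1 = [-8/17 -15/17 0; -15/17 8/17 0; 0 0 1]
T3·…·T1 = [1 0 0; 0 -1 0; 0 0 1]
det M = -1; M⁻¹ = [1 0 0; 0 -1 0; 0 0 1]
M⁻¹ · (2, 0)ᵀ = (2, 0)ᵀ

p = (2, 0)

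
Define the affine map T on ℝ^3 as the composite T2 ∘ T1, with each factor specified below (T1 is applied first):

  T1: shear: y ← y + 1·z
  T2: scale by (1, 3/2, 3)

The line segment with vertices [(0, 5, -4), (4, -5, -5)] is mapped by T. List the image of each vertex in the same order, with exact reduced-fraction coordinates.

T1 shear: y ← y + 1·z: (0, 5, -4) → (0, 1, -4); (4, -5, -5) → (4, -10, -5)
T2 scale by (1, 3/2, 3): (0, 1, -4) → (0, 3/2, -12); (4, -10, -5) → (4, -15, -15)

image vertices: (0, 3/2, -12), (4, -15, -15)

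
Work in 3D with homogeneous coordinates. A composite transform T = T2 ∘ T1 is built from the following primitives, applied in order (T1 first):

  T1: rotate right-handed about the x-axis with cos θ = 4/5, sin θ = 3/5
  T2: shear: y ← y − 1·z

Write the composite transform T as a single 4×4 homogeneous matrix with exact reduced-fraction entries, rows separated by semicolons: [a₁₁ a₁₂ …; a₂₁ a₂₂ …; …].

T1 = [1 0 0 0; 0 4/5 -3/5 0; 0 3/5 4/5 0; 0 0 0 1]
T2·T1 = [1 0 0 0; 0 1/5 -7/5 0; 0 3/5 4/5 0; 0 0 0 1]

T = [1 0 0 0; 0 1/5 -7/5 0; 0 3/5 4/5 0; 0 0 0 1]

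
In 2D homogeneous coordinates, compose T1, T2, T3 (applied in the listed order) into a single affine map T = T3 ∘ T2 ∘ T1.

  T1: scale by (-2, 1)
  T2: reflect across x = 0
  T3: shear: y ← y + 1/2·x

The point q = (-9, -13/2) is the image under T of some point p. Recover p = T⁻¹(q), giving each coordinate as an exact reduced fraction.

p = (-9/2, -2)

T1 = [-2 0 0; 0 1 0; 0 0 1]
T2·T1 = [2 0 0; 0 1 0; 0 0 1]
T3·…·T1 = [2 0 0; 1 1 0; 0 0 1]
det M = 2; M⁻¹ = [1/2 0 0; -1/2 1 0; 0 0 1]
M⁻¹ · (-9, -13/2)ᵀ = (-9/2, -2)ᵀ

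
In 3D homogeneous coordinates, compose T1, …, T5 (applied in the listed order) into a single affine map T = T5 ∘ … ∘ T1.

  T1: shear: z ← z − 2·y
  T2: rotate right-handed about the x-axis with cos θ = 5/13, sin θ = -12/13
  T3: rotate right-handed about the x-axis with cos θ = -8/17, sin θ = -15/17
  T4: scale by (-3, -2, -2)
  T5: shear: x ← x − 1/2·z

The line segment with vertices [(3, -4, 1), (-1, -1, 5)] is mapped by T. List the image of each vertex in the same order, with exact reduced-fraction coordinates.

image vertices: (-4053/221, -1382/221, 4128/221), (-898/221, -146/221, 3122/221)

T1 shear: z ← z − 2·y: (3, -4, 1) → (3, -4, 9); (-1, -1, 5) → (-1, -1, 7)
T2 rotate right-handed about the x-axis with cos θ = 5/13, sin θ = -12/13: (3, -4, 9) → (3, 88/13, 93/13); (-1, -1, 7) → (-1, 79/13, 47/13)
T3 rotate right-handed about the x-axis with cos θ = -8/17, sin θ = -15/17: (3, 88/13, 93/13) → (3, 691/221, -2064/221); (-1, 79/13, 47/13) → (-1, 73/221, -1561/221)
T4 scale by (-3, -2, -2): (3, 691/221, -2064/221) → (-9, -1382/221, 4128/221); (-1, 73/221, -1561/221) → (3, -146/221, 3122/221)
T5 shear: x ← x − 1/2·z: (-9, -1382/221, 4128/221) → (-4053/221, -1382/221, 4128/221); (3, -146/221, 3122/221) → (-898/221, -146/221, 3122/221)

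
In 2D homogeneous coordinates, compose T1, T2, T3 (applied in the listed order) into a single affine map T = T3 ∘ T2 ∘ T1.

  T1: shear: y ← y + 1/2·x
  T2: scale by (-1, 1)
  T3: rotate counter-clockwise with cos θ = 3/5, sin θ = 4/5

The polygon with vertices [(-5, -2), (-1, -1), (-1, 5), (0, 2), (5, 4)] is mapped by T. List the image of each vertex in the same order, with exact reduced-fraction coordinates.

T1 shear: y ← y + 1/2·x: (-5, -2) → (-5, -9/2); (-1, -1) → (-1, -3/2); (-1, 5) → (-1, 9/2); (0, 2) → (0, 2); (5, 4) → (5, 13/2)
T2 scale by (-1, 1): (-5, -9/2) → (5, -9/2); (-1, -3/2) → (1, -3/2); (-1, 9/2) → (1, 9/2); (0, 2) → (0, 2); (5, 13/2) → (-5, 13/2)
T3 rotate counter-clockwise with cos θ = 3/5, sin θ = 4/5: (5, -9/2) → (33/5, 13/10); (1, -3/2) → (9/5, -1/10); (1, 9/2) → (-3, 7/2); (0, 2) → (-8/5, 6/5); (-5, 13/2) → (-41/5, -1/10)

image vertices: (33/5, 13/10), (9/5, -1/10), (-3, 7/2), (-8/5, 6/5), (-41/5, -1/10)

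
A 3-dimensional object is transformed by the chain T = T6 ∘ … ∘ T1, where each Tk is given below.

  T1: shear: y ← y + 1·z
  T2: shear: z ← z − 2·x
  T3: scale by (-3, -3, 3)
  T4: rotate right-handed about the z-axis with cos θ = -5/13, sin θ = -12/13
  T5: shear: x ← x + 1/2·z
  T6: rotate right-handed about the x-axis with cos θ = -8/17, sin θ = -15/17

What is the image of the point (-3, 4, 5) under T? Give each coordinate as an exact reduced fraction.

T1 shear: y ← y + 1·z: (-3, 4, 5) → (-3, 9, 5)
T2 shear: z ← z − 2·x: (-3, 9, 5) → (-3, 9, 11)
T3 scale by (-3, -3, 3): (-3, 9, 11) → (9, -27, 33)
T4 rotate right-handed about the z-axis with cos θ = -5/13, sin θ = -12/13: (9, -27, 33) → (-369/13, 27/13, 33)
T5 shear: x ← x + 1/2·z: (-369/13, 27/13, 33) → (-309/26, 27/13, 33)
T6 rotate right-handed about the x-axis with cos θ = -8/17, sin θ = -15/17: (-309/26, 27/13, 33) → (-309/26, 6219/221, -3837/221)

T(p) = (-309/26, 6219/221, -3837/221)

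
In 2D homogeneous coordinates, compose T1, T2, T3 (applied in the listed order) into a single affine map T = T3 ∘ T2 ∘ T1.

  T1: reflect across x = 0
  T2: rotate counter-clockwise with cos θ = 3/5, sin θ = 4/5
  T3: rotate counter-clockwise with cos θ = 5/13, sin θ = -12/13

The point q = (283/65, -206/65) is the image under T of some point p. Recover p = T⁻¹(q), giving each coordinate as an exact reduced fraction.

T1 = [-1 0 0; 0 1 0; 0 0 1]
T2·T1 = [-3/5 -4/5 0; -4/5 3/5 0; 0 0 1]
T3·…·T1 = [-63/65 16/65 0; 16/65 63/65 0; 0 0 1]
det M = -1; M⁻¹ = [-63/65 16/65 0; 16/65 63/65 0; 0 0 1]
M⁻¹ · (283/65, -206/65)ᵀ = (-5, -2)ᵀ

p = (-5, -2)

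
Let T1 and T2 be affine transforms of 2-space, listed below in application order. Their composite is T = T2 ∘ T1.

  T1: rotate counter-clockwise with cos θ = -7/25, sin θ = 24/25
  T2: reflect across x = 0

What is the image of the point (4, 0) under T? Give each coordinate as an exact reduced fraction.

T1 rotate counter-clockwise with cos θ = -7/25, sin θ = 24/25: (4, 0) → (-28/25, 96/25)
T2 reflect across x = 0: (-28/25, 96/25) → (28/25, 96/25)

T(p) = (28/25, 96/25)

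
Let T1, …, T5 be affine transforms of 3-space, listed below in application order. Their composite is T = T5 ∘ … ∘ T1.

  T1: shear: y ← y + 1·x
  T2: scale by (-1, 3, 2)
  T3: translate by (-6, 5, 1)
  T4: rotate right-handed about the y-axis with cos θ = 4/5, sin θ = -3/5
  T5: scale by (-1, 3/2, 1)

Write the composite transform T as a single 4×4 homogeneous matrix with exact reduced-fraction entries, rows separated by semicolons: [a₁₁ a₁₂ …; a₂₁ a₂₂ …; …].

T1 = [1 0 0 0; 1 1 0 0; 0 0 1 0; 0 0 0 1]
T2·T1 = [-1 0 0 0; 3 3 0 0; 0 0 2 0; 0 0 0 1]
T3·…·T1 = [-1 0 0 -6; 3 3 0 5; 0 0 2 1; 0 0 0 1]
T4·…·T1 = [-4/5 0 -6/5 -27/5; 3 3 0 5; -3/5 0 8/5 -14/5; 0 0 0 1]
T5·…·T1 = [4/5 0 6/5 27/5; 9/2 9/2 0 15/2; -3/5 0 8/5 -14/5; 0 0 0 1]

T = [4/5 0 6/5 27/5; 9/2 9/2 0 15/2; -3/5 0 8/5 -14/5; 0 0 0 1]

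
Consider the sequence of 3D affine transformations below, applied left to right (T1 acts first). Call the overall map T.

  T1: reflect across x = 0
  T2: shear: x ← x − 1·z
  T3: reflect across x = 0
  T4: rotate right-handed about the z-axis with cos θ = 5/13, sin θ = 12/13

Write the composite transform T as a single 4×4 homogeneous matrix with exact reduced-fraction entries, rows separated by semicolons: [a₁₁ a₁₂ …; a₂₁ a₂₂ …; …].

T1 = [-1 0 0 0; 0 1 0 0; 0 0 1 0; 0 0 0 1]
T2·T1 = [-1 0 -1 0; 0 1 0 0; 0 0 1 0; 0 0 0 1]
T3·…·T1 = [1 0 1 0; 0 1 0 0; 0 0 1 0; 0 0 0 1]
T4·…·T1 = [5/13 -12/13 5/13 0; 12/13 5/13 12/13 0; 0 0 1 0; 0 0 0 1]

T = [5/13 -12/13 5/13 0; 12/13 5/13 12/13 0; 0 0 1 0; 0 0 0 1]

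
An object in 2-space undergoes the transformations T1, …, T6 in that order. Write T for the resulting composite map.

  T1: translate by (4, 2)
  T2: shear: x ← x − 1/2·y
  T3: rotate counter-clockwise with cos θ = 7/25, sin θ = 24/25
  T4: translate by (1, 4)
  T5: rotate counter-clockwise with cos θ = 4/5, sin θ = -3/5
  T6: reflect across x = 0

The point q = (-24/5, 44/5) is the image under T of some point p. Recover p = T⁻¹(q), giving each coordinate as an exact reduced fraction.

p = (3, 2)

T1 = [1 0 4; 0 1 2; 0 0 1]
T2·T1 = [1 -1/2 3; 0 1 2; 0 0 1]
T3·…·T1 = [7/25 -11/10 -27/25; 24/25 -1/5 86/25; 0 0 1]
T4·…·T1 = [7/25 -11/10 -2/25; 24/25 -1/5 186/25; 0 0 1]
T5·…·T1 = [4/5 -1 22/5; 3/5 1/2 6; 0 0 1]
T6·…·T1 = [-4/5 1 -22/5; 3/5 1/2 6; 0 0 1]
det M = -1; M⁻¹ = [-1/2 1 -41/5; 3/5 4/5 -54/25; 0 0 1]
M⁻¹ · (-24/5, 44/5)ᵀ = (3, 2)ᵀ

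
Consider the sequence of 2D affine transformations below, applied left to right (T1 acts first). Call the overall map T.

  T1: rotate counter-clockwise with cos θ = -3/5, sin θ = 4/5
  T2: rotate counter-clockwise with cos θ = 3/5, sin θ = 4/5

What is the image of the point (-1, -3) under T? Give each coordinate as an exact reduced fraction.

T1 rotate counter-clockwise with cos θ = -3/5, sin θ = 4/5: (-1, -3) → (3, 1)
T2 rotate counter-clockwise with cos θ = 3/5, sin θ = 4/5: (3, 1) → (1, 3)

T(p) = (1, 3)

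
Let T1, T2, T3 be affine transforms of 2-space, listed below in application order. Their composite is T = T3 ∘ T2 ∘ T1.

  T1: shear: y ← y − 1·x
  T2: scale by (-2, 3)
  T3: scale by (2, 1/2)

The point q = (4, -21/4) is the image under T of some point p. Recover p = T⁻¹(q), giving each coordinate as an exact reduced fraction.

p = (-1, -9/2)

T1 = [1 0 0; -1 1 0; 0 0 1]
T2·T1 = [-2 0 0; -3 3 0; 0 0 1]
T3·…·T1 = [-4 0 0; -3/2 3/2 0; 0 0 1]
det M = -6; M⁻¹ = [-1/4 0 0; -1/4 2/3 0; 0 0 1]
M⁻¹ · (4, -21/4)ᵀ = (-1, -9/2)ᵀ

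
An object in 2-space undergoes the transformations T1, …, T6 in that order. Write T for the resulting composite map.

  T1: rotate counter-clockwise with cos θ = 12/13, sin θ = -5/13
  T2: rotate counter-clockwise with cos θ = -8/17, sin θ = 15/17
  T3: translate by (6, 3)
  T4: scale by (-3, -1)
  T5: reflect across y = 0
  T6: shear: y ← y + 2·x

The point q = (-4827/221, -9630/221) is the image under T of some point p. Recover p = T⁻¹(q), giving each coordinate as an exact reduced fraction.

p = (-3, -1)

T1 = [12/13 5/13 0; -5/13 12/13 0; 0 0 1]
T2·T1 = [-21/221 -220/221 0; 220/221 -21/221 0; 0 0 1]
T3·…·T1 = [-21/221 -220/221 6; 220/221 -21/221 3; 0 0 1]
T4·…·T1 = [63/221 660/221 -18; -220/221 21/221 -3; 0 0 1]
T5·…·T1 = [63/221 660/221 -18; 220/221 -21/221 3; 0 0 1]
T6·…·T1 = [63/221 660/221 -18; 346/221 1299/221 -33; 0 0 1]
det M = -3; M⁻¹ = [-433/221 220/221 -534/221; 346/663 -21/221 1383/221; 0 0 1]
M⁻¹ · (-4827/221, -9630/221)ᵀ = (-3, -1)ᵀ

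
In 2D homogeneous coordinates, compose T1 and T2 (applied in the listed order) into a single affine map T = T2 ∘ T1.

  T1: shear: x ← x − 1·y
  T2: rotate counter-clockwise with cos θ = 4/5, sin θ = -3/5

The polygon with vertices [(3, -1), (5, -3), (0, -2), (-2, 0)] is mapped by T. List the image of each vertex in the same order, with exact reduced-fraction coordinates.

image vertices: (13/5, -16/5), (23/5, -36/5), (2/5, -14/5), (-8/5, 6/5)

T1 shear: x ← x − 1·y: (3, -1) → (4, -1); (5, -3) → (8, -3); (0, -2) → (2, -2); (-2, 0) → (-2, 0)
T2 rotate counter-clockwise with cos θ = 4/5, sin θ = -3/5: (4, -1) → (13/5, -16/5); (8, -3) → (23/5, -36/5); (2, -2) → (2/5, -14/5); (-2, 0) → (-8/5, 6/5)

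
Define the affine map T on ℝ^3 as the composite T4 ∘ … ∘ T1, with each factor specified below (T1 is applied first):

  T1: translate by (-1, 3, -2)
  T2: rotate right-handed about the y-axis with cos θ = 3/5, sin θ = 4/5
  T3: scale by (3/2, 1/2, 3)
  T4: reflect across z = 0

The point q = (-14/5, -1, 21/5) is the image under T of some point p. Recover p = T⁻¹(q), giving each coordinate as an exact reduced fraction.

T1 = [1 0 0 -1; 0 1 0 3; 0 0 1 -2; 0 0 0 1]
T2·T1 = [3/5 0 4/5 -11/5; 0 1 0 3; -4/5 0 3/5 -2/5; 0 0 0 1]
T3·…·T1 = [9/10 0 6/5 -33/10; 0 1/2 0 3/2; -12/5 0 9/5 -6/5; 0 0 0 1]
T4·…·T1 = [9/10 0 6/5 -33/10; 0 1/2 0 3/2; 12/5 0 -9/5 6/5; 0 0 0 1]
det M = -9/4; M⁻¹ = [2/5 0 4/15 1; 0 2 0 -3; 8/15 0 -1/5 2; 0 0 0 1]
M⁻¹ · (-14/5, -1, 21/5)ᵀ = (1, -5, -1/3)ᵀ

p = (1, -5, -1/3)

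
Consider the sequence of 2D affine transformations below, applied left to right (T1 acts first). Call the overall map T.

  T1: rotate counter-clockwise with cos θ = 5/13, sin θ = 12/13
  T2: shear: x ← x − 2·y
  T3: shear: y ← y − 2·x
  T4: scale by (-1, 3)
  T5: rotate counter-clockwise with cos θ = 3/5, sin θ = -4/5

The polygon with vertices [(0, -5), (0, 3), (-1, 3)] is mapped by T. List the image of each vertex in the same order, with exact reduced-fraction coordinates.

T1 rotate counter-clockwise with cos θ = 5/13, sin θ = 12/13: (0, -5) → (60/13, -25/13); (0, 3) → (-36/13, 15/13); (-1, 3) → (-41/13, 3/13)
T2 shear: x ← x − 2·y: (60/13, -25/13) → (110/13, -25/13); (-36/13, 15/13) → (-66/13, 15/13); (-41/13, 3/13) → (-47/13, 3/13)
T3 shear: y ← y − 2·x: (110/13, -25/13) → (110/13, -245/13); (-66/13, 15/13) → (-66/13, 147/13); (-47/13, 3/13) → (-47/13, 97/13)
T4 scale by (-1, 3): (110/13, -245/13) → (-110/13, -735/13); (-66/13, 147/13) → (66/13, 441/13); (-47/13, 97/13) → (47/13, 291/13)
T5 rotate counter-clockwise with cos θ = 3/5, sin θ = -4/5: (-110/13, -735/13) → (-654/13, -353/13); (66/13, 441/13) → (1962/65, 1059/65); (47/13, 291/13) → (261/13, 137/13)

image vertices: (-654/13, -353/13), (1962/65, 1059/65), (261/13, 137/13)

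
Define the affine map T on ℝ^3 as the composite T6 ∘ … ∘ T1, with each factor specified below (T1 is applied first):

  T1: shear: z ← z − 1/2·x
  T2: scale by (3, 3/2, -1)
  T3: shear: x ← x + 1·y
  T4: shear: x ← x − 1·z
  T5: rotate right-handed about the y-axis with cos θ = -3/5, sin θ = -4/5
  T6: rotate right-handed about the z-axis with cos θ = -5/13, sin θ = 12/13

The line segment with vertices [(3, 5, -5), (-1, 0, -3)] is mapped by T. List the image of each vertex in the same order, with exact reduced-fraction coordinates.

T1 shear: z ← z − 1/2·x: (3, 5, -5) → (3, 5, -13/2); (-1, 0, -3) → (-1, 0, -5/2)
T2 scale by (3, 3/2, -1): (3, 5, -13/2) → (9, 15/2, 13/2); (-1, 0, -5/2) → (-3, 0, 5/2)
T3 shear: x ← x + 1·y: (9, 15/2, 13/2) → (33/2, 15/2, 13/2); (-3, 0, 5/2) → (-3, 0, 5/2)
T4 shear: x ← x − 1·z: (33/2, 15/2, 13/2) → (10, 15/2, 13/2); (-3, 0, 5/2) → (-11/2, 0, 5/2)
T5 rotate right-handed about the y-axis with cos θ = -3/5, sin θ = -4/5: (10, 15/2, 13/2) → (-56/5, 15/2, 41/10); (-11/2, 0, 5/2) → (13/10, 0, -59/10)
T6 rotate right-handed about the z-axis with cos θ = -5/13, sin θ = 12/13: (-56/5, 15/2, 41/10) → (-34/13, -1719/130, 41/10); (13/10, 0, -59/10) → (-1/2, 6/5, -59/10)

image vertices: (-34/13, -1719/130, 41/10), (-1/2, 6/5, -59/10)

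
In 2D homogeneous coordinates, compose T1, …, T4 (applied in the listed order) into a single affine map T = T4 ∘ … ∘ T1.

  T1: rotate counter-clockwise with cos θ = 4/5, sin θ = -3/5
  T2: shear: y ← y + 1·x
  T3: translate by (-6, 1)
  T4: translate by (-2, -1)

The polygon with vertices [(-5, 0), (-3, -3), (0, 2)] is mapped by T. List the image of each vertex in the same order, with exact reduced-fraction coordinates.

T1 rotate counter-clockwise with cos θ = 4/5, sin θ = -3/5: (-5, 0) → (-4, 3); (-3, -3) → (-21/5, -3/5); (0, 2) → (6/5, 8/5)
T2 shear: y ← y + 1·x: (-4, 3) → (-4, -1); (-21/5, -3/5) → (-21/5, -24/5); (6/5, 8/5) → (6/5, 14/5)
T3 translate by (-6, 1): (-4, -1) → (-10, 0); (-21/5, -24/5) → (-51/5, -19/5); (6/5, 14/5) → (-24/5, 19/5)
T4 translate by (-2, -1): (-10, 0) → (-12, -1); (-51/5, -19/5) → (-61/5, -24/5); (-24/5, 19/5) → (-34/5, 14/5)

image vertices: (-12, -1), (-61/5, -24/5), (-34/5, 14/5)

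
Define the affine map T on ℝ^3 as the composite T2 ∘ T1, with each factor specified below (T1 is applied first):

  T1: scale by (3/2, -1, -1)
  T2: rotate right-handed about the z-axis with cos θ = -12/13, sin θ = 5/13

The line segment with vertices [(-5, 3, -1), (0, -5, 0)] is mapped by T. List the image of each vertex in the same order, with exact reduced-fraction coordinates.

T1 scale by (3/2, -1, -1): (-5, 3, -1) → (-15/2, -3, 1); (0, -5, 0) → (0, 5, 0)
T2 rotate right-handed about the z-axis with cos θ = -12/13, sin θ = 5/13: (-15/2, -3, 1) → (105/13, -3/26, 1); (0, 5, 0) → (-25/13, -60/13, 0)

image vertices: (105/13, -3/26, 1), (-25/13, -60/13, 0)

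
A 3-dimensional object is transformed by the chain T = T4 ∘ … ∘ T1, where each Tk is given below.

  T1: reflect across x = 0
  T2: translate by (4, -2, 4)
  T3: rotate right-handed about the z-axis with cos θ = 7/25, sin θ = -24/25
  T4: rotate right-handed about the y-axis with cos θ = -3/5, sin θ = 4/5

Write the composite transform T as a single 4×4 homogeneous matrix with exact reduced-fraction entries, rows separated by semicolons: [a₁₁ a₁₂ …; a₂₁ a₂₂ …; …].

T = [21/125 -72/125 4/5 92/25; 24/25 7/25 0 -22/5; 28/125 -96/125 -3/5 -44/25; 0 0 0 1]

T1 = [-1 0 0 0; 0 1 0 0; 0 0 1 0; 0 0 0 1]
T2·T1 = [-1 0 0 4; 0 1 0 -2; 0 0 1 4; 0 0 0 1]
T3·…·T1 = [-7/25 24/25 0 -4/5; 24/25 7/25 0 -22/5; 0 0 1 4; 0 0 0 1]
T4·…·T1 = [21/125 -72/125 4/5 92/25; 24/25 7/25 0 -22/5; 28/125 -96/125 -3/5 -44/25; 0 0 0 1]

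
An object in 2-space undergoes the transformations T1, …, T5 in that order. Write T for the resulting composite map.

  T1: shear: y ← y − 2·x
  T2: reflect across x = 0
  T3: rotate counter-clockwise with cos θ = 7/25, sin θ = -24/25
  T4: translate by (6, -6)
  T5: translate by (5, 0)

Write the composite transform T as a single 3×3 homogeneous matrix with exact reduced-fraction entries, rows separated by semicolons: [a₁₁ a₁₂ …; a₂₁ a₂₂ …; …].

T1 = [1 0 0; -2 1 0; 0 0 1]
T2·T1 = [-1 0 0; -2 1 0; 0 0 1]
T3·…·T1 = [-11/5 24/25 0; 2/5 7/25 0; 0 0 1]
T4·…·T1 = [-11/5 24/25 6; 2/5 7/25 -6; 0 0 1]
T5·…·T1 = [-11/5 24/25 11; 2/5 7/25 -6; 0 0 1]

T = [-11/5 24/25 11; 2/5 7/25 -6; 0 0 1]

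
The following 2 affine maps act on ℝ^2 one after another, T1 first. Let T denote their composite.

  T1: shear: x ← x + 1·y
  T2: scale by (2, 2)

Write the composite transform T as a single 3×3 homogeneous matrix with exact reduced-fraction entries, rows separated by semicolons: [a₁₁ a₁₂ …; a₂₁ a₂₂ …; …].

T1 = [1 1 0; 0 1 0; 0 0 1]
T2·T1 = [2 2 0; 0 2 0; 0 0 1]

T = [2 2 0; 0 2 0; 0 0 1]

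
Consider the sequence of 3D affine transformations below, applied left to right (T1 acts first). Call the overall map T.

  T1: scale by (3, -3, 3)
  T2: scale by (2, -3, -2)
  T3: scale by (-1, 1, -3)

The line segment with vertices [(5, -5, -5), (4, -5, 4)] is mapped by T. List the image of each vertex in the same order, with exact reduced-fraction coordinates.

T1 scale by (3, -3, 3): (5, -5, -5) → (15, 15, -15); (4, -5, 4) → (12, 15, 12)
T2 scale by (2, -3, -2): (15, 15, -15) → (30, -45, 30); (12, 15, 12) → (24, -45, -24)
T3 scale by (-1, 1, -3): (30, -45, 30) → (-30, -45, -90); (24, -45, -24) → (-24, -45, 72)

image vertices: (-30, -45, -90), (-24, -45, 72)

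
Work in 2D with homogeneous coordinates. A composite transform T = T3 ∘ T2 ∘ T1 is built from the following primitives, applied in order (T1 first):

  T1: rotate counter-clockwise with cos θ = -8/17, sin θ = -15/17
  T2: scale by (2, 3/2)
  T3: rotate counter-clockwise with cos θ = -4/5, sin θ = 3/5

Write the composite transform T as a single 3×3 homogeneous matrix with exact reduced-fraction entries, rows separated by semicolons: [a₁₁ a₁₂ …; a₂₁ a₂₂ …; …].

T1 = [-8/17 15/17 0; -15/17 -8/17 0; 0 0 1]
T2·T1 = [-16/17 30/17 0; -45/34 -12/17 0; 0 0 1]
T3·…·T1 = [263/170 -84/85 0; 42/85 138/85 0; 0 0 1]

T = [263/170 -84/85 0; 42/85 138/85 0; 0 0 1]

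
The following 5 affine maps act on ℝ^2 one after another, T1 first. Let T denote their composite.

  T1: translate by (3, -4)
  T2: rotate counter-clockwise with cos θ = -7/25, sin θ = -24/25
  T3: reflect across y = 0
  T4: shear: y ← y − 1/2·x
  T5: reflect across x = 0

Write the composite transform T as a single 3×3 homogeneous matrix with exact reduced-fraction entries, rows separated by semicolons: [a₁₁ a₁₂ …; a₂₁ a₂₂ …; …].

T1 = [1 0 3; 0 1 -4; 0 0 1]
T2·T1 = [-7/25 24/25 -117/25; -24/25 -7/25 -44/25; 0 0 1]
T3·…·T1 = [-7/25 24/25 -117/25; 24/25 7/25 44/25; 0 0 1]
T4·…·T1 = [-7/25 24/25 -117/25; 11/10 -1/5 41/10; 0 0 1]
T5·…·T1 = [7/25 -24/25 117/25; 11/10 -1/5 41/10; 0 0 1]

T = [7/25 -24/25 117/25; 11/10 -1/5 41/10; 0 0 1]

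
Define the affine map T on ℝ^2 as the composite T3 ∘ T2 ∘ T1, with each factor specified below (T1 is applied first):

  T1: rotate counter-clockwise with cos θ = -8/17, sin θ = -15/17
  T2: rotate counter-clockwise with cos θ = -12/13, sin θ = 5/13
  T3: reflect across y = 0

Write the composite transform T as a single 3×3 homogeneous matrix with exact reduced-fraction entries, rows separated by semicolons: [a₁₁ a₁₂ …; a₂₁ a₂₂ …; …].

T = [171/221 -140/221 0; -140/221 -171/221 0; 0 0 1]

T1 = [-8/17 15/17 0; -15/17 -8/17 0; 0 0 1]
T2·T1 = [171/221 -140/221 0; 140/221 171/221 0; 0 0 1]
T3·…·T1 = [171/221 -140/221 0; -140/221 -171/221 0; 0 0 1]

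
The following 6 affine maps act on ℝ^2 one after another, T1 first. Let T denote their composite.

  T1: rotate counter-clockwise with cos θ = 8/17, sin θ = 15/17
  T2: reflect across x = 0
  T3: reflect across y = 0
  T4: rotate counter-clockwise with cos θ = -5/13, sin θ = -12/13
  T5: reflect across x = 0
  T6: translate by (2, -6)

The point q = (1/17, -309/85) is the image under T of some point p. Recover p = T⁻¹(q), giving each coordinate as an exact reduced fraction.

T1 = [8/17 -15/17 0; 15/17 8/17 0; 0 0 1]
T2·T1 = [-8/17 15/17 0; 15/17 8/17 0; 0 0 1]
T3·…·T1 = [-8/17 15/17 0; -15/17 -8/17 0; 0 0 1]
T4·…·T1 = [-140/221 -171/221 0; 171/221 -140/221 0; 0 0 1]
T5·…·T1 = [140/221 171/221 0; 171/221 -140/221 0; 0 0 1]
T6·…·T1 = [140/221 171/221 2; 171/221 -140/221 -6; 0 0 1]
det M = -1; M⁻¹ = [140/221 171/221 746/221; 171/221 -140/221 -1182/221; 0 0 1]
M⁻¹ · (1/17, -309/85)ᵀ = (3/5, -3)ᵀ

p = (3/5, -3)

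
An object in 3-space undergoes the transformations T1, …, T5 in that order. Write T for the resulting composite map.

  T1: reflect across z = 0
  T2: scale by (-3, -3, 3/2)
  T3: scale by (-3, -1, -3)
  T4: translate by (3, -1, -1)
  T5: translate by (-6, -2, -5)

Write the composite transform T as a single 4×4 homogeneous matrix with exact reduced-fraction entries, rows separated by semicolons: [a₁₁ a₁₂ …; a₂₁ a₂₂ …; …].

T = [9 0 0 -3; 0 3 0 -3; 0 0 9/2 -6; 0 0 0 1]

T1 = [1 0 0 0; 0 1 0 0; 0 0 -1 0; 0 0 0 1]
T2·T1 = [-3 0 0 0; 0 -3 0 0; 0 0 -3/2 0; 0 0 0 1]
T3·…·T1 = [9 0 0 0; 0 3 0 0; 0 0 9/2 0; 0 0 0 1]
T4·…·T1 = [9 0 0 3; 0 3 0 -1; 0 0 9/2 -1; 0 0 0 1]
T5·…·T1 = [9 0 0 -3; 0 3 0 -3; 0 0 9/2 -6; 0 0 0 1]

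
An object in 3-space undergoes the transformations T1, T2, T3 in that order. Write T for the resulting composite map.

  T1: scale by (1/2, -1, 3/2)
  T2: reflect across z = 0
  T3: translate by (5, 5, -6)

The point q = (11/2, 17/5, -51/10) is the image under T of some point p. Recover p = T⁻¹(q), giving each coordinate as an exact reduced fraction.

T1 = [1/2 0 0 0; 0 -1 0 0; 0 0 3/2 0; 0 0 0 1]
T2·T1 = [1/2 0 0 0; 0 -1 0 0; 0 0 -3/2 0; 0 0 0 1]
T3·…·T1 = [1/2 0 0 5; 0 -1 0 5; 0 0 -3/2 -6; 0 0 0 1]
det M = 3/4; M⁻¹ = [2 0 0 -10; 0 -1 0 5; 0 0 -2/3 -4; 0 0 0 1]
M⁻¹ · (11/2, 17/5, -51/10)ᵀ = (1, 8/5, -3/5)ᵀ

p = (1, 8/5, -3/5)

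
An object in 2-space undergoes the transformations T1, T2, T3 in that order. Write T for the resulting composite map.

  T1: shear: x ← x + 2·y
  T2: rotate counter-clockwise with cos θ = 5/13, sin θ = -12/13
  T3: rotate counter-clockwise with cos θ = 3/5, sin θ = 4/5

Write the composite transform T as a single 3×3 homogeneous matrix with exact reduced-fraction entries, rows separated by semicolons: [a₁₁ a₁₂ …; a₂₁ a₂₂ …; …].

T1 = [1 2 0; 0 1 0; 0 0 1]
T2·T1 = [5/13 22/13 0; -12/13 -19/13 0; 0 0 1]
T3·…·T1 = [63/65 142/65 0; -16/65 31/65 0; 0 0 1]

T = [63/65 142/65 0; -16/65 31/65 0; 0 0 1]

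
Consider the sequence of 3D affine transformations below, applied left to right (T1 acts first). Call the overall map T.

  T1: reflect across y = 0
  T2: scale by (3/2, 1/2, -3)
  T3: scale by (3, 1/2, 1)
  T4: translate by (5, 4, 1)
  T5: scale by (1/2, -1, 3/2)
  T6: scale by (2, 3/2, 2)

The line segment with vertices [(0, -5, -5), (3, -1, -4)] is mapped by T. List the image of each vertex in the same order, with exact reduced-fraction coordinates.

T1 reflect across y = 0: (0, -5, -5) → (0, 5, -5); (3, -1, -4) → (3, 1, -4)
T2 scale by (3/2, 1/2, -3): (0, 5, -5) → (0, 5/2, 15); (3, 1, -4) → (9/2, 1/2, 12)
T3 scale by (3, 1/2, 1): (0, 5/2, 15) → (0, 5/4, 15); (9/2, 1/2, 12) → (27/2, 1/4, 12)
T4 translate by (5, 4, 1): (0, 5/4, 15) → (5, 21/4, 16); (27/2, 1/4, 12) → (37/2, 17/4, 13)
T5 scale by (1/2, -1, 3/2): (5, 21/4, 16) → (5/2, -21/4, 24); (37/2, 17/4, 13) → (37/4, -17/4, 39/2)
T6 scale by (2, 3/2, 2): (5/2, -21/4, 24) → (5, -63/8, 48); (37/4, -17/4, 39/2) → (37/2, -51/8, 39)

image vertices: (5, -63/8, 48), (37/2, -51/8, 39)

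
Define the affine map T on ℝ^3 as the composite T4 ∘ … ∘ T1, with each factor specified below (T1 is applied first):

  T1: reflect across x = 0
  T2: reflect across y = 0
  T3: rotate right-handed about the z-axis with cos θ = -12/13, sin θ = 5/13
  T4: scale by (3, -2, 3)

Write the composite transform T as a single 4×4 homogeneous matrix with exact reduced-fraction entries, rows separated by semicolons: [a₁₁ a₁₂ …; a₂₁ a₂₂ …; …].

T = [36/13 15/13 0 0; 10/13 -24/13 0 0; 0 0 3 0; 0 0 0 1]

T1 = [-1 0 0 0; 0 1 0 0; 0 0 1 0; 0 0 0 1]
T2·T1 = [-1 0 0 0; 0 -1 0 0; 0 0 1 0; 0 0 0 1]
T3·…·T1 = [12/13 5/13 0 0; -5/13 12/13 0 0; 0 0 1 0; 0 0 0 1]
T4·…·T1 = [36/13 15/13 0 0; 10/13 -24/13 0 0; 0 0 3 0; 0 0 0 1]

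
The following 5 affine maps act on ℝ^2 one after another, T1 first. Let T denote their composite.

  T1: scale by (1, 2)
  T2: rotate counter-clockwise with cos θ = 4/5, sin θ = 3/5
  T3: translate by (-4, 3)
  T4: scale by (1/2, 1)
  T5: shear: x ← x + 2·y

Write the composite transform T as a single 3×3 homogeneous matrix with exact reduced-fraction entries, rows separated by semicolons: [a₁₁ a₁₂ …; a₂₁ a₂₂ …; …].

T1 = [1 0 0; 0 2 0; 0 0 1]
T2·T1 = [4/5 -6/5 0; 3/5 8/5 0; 0 0 1]
T3·…·T1 = [4/5 -6/5 -4; 3/5 8/5 3; 0 0 1]
T4·…·T1 = [2/5 -3/5 -2; 3/5 8/5 3; 0 0 1]
T5·…·T1 = [8/5 13/5 4; 3/5 8/5 3; 0 0 1]

T = [8/5 13/5 4; 3/5 8/5 3; 0 0 1]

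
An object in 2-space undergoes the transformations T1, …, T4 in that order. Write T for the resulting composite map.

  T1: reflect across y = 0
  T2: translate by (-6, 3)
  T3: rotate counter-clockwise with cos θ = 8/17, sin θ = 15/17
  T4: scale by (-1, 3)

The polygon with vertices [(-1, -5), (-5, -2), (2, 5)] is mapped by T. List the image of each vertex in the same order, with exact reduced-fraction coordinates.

T1 reflect across y = 0: (-1, -5) → (-1, 5); (-5, -2) → (-5, 2); (2, 5) → (2, -5)
T2 translate by (-6, 3): (-1, 5) → (-7, 8); (-5, 2) → (-11, 5); (2, -5) → (-4, -2)
T3 rotate counter-clockwise with cos θ = 8/17, sin θ = 15/17: (-7, 8) → (-176/17, -41/17); (-11, 5) → (-163/17, -125/17); (-4, -2) → (-2/17, -76/17)
T4 scale by (-1, 3): (-176/17, -41/17) → (176/17, -123/17); (-163/17, -125/17) → (163/17, -375/17); (-2/17, -76/17) → (2/17, -228/17)

image vertices: (176/17, -123/17), (163/17, -375/17), (2/17, -228/17)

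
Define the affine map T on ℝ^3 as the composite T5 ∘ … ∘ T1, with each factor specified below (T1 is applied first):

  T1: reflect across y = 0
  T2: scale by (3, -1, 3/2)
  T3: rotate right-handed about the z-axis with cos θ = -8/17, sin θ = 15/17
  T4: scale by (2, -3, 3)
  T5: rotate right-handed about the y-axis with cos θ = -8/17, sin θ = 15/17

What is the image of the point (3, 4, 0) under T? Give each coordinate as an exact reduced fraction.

T(p) = (2112/289, -309/17, 3960/289)

T1 reflect across y = 0: (3, 4, 0) → (3, -4, 0)
T2 scale by (3, -1, 3/2): (3, -4, 0) → (9, 4, 0)
T3 rotate right-handed about the z-axis with cos θ = -8/17, sin θ = 15/17: (9, 4, 0) → (-132/17, 103/17, 0)
T4 scale by (2, -3, 3): (-132/17, 103/17, 0) → (-264/17, -309/17, 0)
T5 rotate right-handed about the y-axis with cos θ = -8/17, sin θ = 15/17: (-264/17, -309/17, 0) → (2112/289, -309/17, 3960/289)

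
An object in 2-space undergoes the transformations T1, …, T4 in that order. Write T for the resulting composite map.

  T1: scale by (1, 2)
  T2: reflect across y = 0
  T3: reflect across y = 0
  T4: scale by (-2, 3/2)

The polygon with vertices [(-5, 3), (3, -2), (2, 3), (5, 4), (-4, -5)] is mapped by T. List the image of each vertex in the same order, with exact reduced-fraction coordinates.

T1 scale by (1, 2): (-5, 3) → (-5, 6); (3, -2) → (3, -4); (2, 3) → (2, 6); (5, 4) → (5, 8); (-4, -5) → (-4, -10)
T2 reflect across y = 0: (-5, 6) → (-5, -6); (3, -4) → (3, 4); (2, 6) → (2, -6); (5, 8) → (5, -8); (-4, -10) → (-4, 10)
T3 reflect across y = 0: (-5, -6) → (-5, 6); (3, 4) → (3, -4); (2, -6) → (2, 6); (5, -8) → (5, 8); (-4, 10) → (-4, -10)
T4 scale by (-2, 3/2): (-5, 6) → (10, 9); (3, -4) → (-6, -6); (2, 6) → (-4, 9); (5, 8) → (-10, 12); (-4, -10) → (8, -15)

image vertices: (10, 9), (-6, -6), (-4, 9), (-10, 12), (8, -15)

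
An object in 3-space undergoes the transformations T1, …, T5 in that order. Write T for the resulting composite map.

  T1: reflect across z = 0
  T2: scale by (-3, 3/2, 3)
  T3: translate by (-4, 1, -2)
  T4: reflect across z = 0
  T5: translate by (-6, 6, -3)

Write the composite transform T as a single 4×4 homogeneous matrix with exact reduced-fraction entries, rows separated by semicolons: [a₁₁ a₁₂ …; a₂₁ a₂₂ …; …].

T1 = [1 0 0 0; 0 1 0 0; 0 0 -1 0; 0 0 0 1]
T2·T1 = [-3 0 0 0; 0 3/2 0 0; 0 0 -3 0; 0 0 0 1]
T3·…·T1 = [-3 0 0 -4; 0 3/2 0 1; 0 0 -3 -2; 0 0 0 1]
T4·…·T1 = [-3 0 0 -4; 0 3/2 0 1; 0 0 3 2; 0 0 0 1]
T5·…·T1 = [-3 0 0 -10; 0 3/2 0 7; 0 0 3 -1; 0 0 0 1]

T = [-3 0 0 -10; 0 3/2 0 7; 0 0 3 -1; 0 0 0 1]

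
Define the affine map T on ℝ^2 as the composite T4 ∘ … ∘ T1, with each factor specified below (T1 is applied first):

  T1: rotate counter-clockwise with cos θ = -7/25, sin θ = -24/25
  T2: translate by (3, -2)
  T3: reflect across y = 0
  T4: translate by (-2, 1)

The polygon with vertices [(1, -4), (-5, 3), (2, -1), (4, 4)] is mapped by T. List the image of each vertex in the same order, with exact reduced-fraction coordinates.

image vertices: (-78/25, 71/25), (132/25, -24/25), (-13/25, 116/25), (93/25, 199/25)

T1 rotate counter-clockwise with cos θ = -7/25, sin θ = -24/25: (1, -4) → (-103/25, 4/25); (-5, 3) → (107/25, 99/25); (2, -1) → (-38/25, -41/25); (4, 4) → (68/25, -124/25)
T2 translate by (3, -2): (-103/25, 4/25) → (-28/25, -46/25); (107/25, 99/25) → (182/25, 49/25); (-38/25, -41/25) → (37/25, -91/25); (68/25, -124/25) → (143/25, -174/25)
T3 reflect across y = 0: (-28/25, -46/25) → (-28/25, 46/25); (182/25, 49/25) → (182/25, -49/25); (37/25, -91/25) → (37/25, 91/25); (143/25, -174/25) → (143/25, 174/25)
T4 translate by (-2, 1): (-28/25, 46/25) → (-78/25, 71/25); (182/25, -49/25) → (132/25, -24/25); (37/25, 91/25) → (-13/25, 116/25); (143/25, 174/25) → (93/25, 199/25)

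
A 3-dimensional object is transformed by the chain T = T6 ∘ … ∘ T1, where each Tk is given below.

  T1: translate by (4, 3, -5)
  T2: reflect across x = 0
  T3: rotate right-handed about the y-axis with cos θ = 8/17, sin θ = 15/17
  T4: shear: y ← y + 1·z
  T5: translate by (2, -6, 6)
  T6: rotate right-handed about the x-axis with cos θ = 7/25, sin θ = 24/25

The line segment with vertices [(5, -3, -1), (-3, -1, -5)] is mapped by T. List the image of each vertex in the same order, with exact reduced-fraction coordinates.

image vertices: (-128/17, -273/25, 963/425), (-124/17, -107/25, -2933/425)

T1 translate by (4, 3, -5): (5, -3, -1) → (9, 0, -6); (-3, -1, -5) → (1, 2, -10)
T2 reflect across x = 0: (9, 0, -6) → (-9, 0, -6); (1, 2, -10) → (-1, 2, -10)
T3 rotate right-handed about the y-axis with cos θ = 8/17, sin θ = 15/17: (-9, 0, -6) → (-162/17, 0, 87/17); (-1, 2, -10) → (-158/17, 2, -65/17)
T4 shear: y ← y + 1·z: (-162/17, 0, 87/17) → (-162/17, 87/17, 87/17); (-158/17, 2, -65/17) → (-158/17, -31/17, -65/17)
T5 translate by (2, -6, 6): (-162/17, 87/17, 87/17) → (-128/17, -15/17, 189/17); (-158/17, -31/17, -65/17) → (-124/17, -133/17, 37/17)
T6 rotate right-handed about the x-axis with cos θ = 7/25, sin θ = 24/25: (-128/17, -15/17, 189/17) → (-128/17, -273/25, 963/425); (-124/17, -133/17, 37/17) → (-124/17, -107/25, -2933/425)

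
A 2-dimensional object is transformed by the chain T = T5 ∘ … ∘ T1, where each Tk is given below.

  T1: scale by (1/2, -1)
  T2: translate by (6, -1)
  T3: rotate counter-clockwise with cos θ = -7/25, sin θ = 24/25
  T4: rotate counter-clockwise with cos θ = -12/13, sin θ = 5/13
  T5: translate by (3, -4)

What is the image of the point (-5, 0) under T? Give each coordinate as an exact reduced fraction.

T(p) = (526/325, -4789/650)

T1 scale by (1/2, -1): (-5, 0) → (-5/2, 0)
T2 translate by (6, -1): (-5/2, 0) → (7/2, -1)
T3 rotate counter-clockwise with cos θ = -7/25, sin θ = 24/25: (7/2, -1) → (-1/50, 91/25)
T4 rotate counter-clockwise with cos θ = -12/13, sin θ = 5/13: (-1/50, 91/25) → (-449/325, -2189/650)
T5 translate by (3, -4): (-449/325, -2189/650) → (526/325, -4789/650)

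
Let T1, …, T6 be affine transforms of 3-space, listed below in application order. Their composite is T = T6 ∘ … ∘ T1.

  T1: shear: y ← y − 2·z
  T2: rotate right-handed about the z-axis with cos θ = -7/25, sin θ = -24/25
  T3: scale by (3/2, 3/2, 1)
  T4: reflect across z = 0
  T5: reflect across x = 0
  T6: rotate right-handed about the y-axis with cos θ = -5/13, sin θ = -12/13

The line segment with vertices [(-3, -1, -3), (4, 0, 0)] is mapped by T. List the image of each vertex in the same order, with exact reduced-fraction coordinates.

T1 shear: y ← y − 2·z: (-3, -1, -3) → (-3, 5, -3); (4, 0, 0) → (4, 0, 0)
T2 rotate right-handed about the z-axis with cos θ = -7/25, sin θ = -24/25: (-3, 5, -3) → (141/25, 37/25, -3); (4, 0, 0) → (-28/25, -96/25, 0)
T3 scale by (3/2, 3/2, 1): (141/25, 37/25, -3) → (423/50, 111/50, -3); (-28/25, -96/25, 0) → (-42/25, -144/25, 0)
T4 reflect across z = 0: (423/50, 111/50, -3) → (423/50, 111/50, 3); (-42/25, -144/25, 0) → (-42/25, -144/25, 0)
T5 reflect across x = 0: (423/50, 111/50, 3) → (-423/50, 111/50, 3); (-42/25, -144/25, 0) → (42/25, -144/25, 0)
T6 rotate right-handed about the y-axis with cos θ = -5/13, sin θ = -12/13: (-423/50, 111/50, 3) → (63/130, 111/50, -2913/325); (42/25, -144/25, 0) → (-42/65, -144/25, 504/325)

image vertices: (63/130, 111/50, -2913/325), (-42/65, -144/25, 504/325)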